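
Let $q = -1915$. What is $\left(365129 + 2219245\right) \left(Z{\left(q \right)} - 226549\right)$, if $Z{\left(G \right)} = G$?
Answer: $-590436421536$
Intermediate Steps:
$\left(365129 + 2219245\right) \left(Z{\left(q \right)} - 226549\right) = \left(365129 + 2219245\right) \left(-1915 - 226549\right) = 2584374 \left(-228464\right) = -590436421536$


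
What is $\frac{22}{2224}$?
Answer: $\frac{11}{1112} \approx 0.0098921$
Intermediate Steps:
$\frac{22}{2224} = 22 \cdot \frac{1}{2224} = \frac{11}{1112}$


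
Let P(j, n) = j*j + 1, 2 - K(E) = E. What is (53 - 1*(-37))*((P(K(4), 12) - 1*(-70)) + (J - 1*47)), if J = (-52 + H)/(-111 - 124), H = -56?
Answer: 120384/47 ≈ 2561.4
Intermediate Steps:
K(E) = 2 - E
J = 108/235 (J = (-52 - 56)/(-111 - 124) = -108/(-235) = -108*(-1/235) = 108/235 ≈ 0.45957)
P(j, n) = 1 + j² (P(j, n) = j² + 1 = 1 + j²)
(53 - 1*(-37))*((P(K(4), 12) - 1*(-70)) + (J - 1*47)) = (53 - 1*(-37))*(((1 + (2 - 1*4)²) - 1*(-70)) + (108/235 - 1*47)) = (53 + 37)*(((1 + (2 - 4)²) + 70) + (108/235 - 47)) = 90*(((1 + (-2)²) + 70) - 10937/235) = 90*(((1 + 4) + 70) - 10937/235) = 90*((5 + 70) - 10937/235) = 90*(75 - 10937/235) = 90*(6688/235) = 120384/47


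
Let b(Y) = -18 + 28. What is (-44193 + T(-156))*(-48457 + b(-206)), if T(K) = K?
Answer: 2148576003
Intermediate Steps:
b(Y) = 10
(-44193 + T(-156))*(-48457 + b(-206)) = (-44193 - 156)*(-48457 + 10) = -44349*(-48447) = 2148576003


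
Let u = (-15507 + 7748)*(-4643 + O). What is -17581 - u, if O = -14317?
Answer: -147128221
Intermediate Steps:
u = 147110640 (u = (-15507 + 7748)*(-4643 - 14317) = -7759*(-18960) = 147110640)
-17581 - u = -17581 - 1*147110640 = -17581 - 147110640 = -147128221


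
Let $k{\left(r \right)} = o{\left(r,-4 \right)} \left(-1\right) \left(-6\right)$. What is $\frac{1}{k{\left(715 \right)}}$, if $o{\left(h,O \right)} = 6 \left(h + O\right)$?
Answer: $\frac{1}{25596} \approx 3.9069 \cdot 10^{-5}$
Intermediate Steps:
$o{\left(h,O \right)} = 6 O + 6 h$ ($o{\left(h,O \right)} = 6 \left(O + h\right) = 6 O + 6 h$)
$k{\left(r \right)} = -144 + 36 r$ ($k{\left(r \right)} = \left(6 \left(-4\right) + 6 r\right) \left(-1\right) \left(-6\right) = \left(-24 + 6 r\right) \left(-1\right) \left(-6\right) = \left(24 - 6 r\right) \left(-6\right) = -144 + 36 r$)
$\frac{1}{k{\left(715 \right)}} = \frac{1}{-144 + 36 \cdot 715} = \frac{1}{-144 + 25740} = \frac{1}{25596}$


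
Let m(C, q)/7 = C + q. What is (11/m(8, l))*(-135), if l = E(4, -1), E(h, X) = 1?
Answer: -165/7 ≈ -23.571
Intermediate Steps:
l = 1
m(C, q) = 7*C + 7*q (m(C, q) = 7*(C + q) = 7*C + 7*q)
(11/m(8, l))*(-135) = (11/(7*8 + 7*1))*(-135) = (11/(56 + 7))*(-135) = (11/63)*(-135) = -165/7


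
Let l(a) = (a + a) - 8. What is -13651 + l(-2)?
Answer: -13663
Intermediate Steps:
l(a) = -8 + 2*a (l(a) = 2*a - 8 = -8 + 2*a)
-13651 + l(-2) = -13651 + (-8 + 2*(-2)) = -13651 + (-8 - 4) = -13651 - 12 = -13663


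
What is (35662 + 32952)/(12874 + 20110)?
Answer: 4901/2356 ≈ 2.0802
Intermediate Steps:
(35662 + 32952)/(12874 + 20110) = 68614/32984 = 68614*(1/32984) = 4901/2356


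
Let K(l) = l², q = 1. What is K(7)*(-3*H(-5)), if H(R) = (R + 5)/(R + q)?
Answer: 0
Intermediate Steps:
H(R) = (5 + R)/(1 + R) (H(R) = (R + 5)/(R + 1) = (5 + R)/(1 + R))
K(7)*(-3*H(-5)) = 7²*(-3*(5 - 5)/(1 - 5)) = 49*(-3*0/(-4)) = 49*(-(-3)*0/4) = 49*(-3*0) = 49*0 = 0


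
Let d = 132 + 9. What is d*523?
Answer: 73743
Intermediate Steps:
d = 141
d*523 = 141*523 = 73743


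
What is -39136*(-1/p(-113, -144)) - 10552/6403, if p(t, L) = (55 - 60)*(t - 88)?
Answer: 239983048/6435015 ≈ 37.293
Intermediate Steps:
p(t, L) = 440 - 5*t (p(t, L) = -5*(-88 + t) = 440 - 5*t)
-39136*(-1/p(-113, -144)) - 10552/6403 = -39136*(-1/(440 - 5*(-113))) - 10552/6403 = -39136*(-1/(440 + 565)) - 10552*1/6403 = -39136/((-1*1005)) - 10552/6403 = -39136/(-1005) - 10552/6403 = -39136*(-1/1005) - 10552/6403 = 39136/1005 - 10552/6403 = 239983048/6435015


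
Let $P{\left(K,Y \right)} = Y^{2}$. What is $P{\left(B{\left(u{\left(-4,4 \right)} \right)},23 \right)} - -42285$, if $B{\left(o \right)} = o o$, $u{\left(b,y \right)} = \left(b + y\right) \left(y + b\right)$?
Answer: $42814$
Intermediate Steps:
$u{\left(b,y \right)} = \left(b + y\right)^{2}$ ($u{\left(b,y \right)} = \left(b + y\right) \left(b + y\right) = \left(b + y\right)^{2}$)
$B{\left(o \right)} = o^{2}$
$P{\left(B{\left(u{\left(-4,4 \right)} \right)},23 \right)} - -42285 = 23^{2} - -42285 = 529 + 42285 = 42814$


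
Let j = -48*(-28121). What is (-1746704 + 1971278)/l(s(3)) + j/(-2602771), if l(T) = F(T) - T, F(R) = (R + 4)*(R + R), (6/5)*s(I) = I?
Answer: 97412366719/13013855 ≈ 7485.3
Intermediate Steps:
s(I) = 5*I/6
j = 1349808
F(R) = 2*R*(4 + R) (F(R) = (4 + R)*(2*R) = 2*R*(4 + R))
l(T) = -T + 2*T*(4 + T) (l(T) = 2*T*(4 + T) - T = -T + 2*T*(4 + T))
(-1746704 + 1971278)/l(s(3)) + j/(-2602771) = (-1746704 + 1971278)/((((⅚)*3)*(7 + 2*((⅚)*3)))) + 1349808/(-2602771) = 224574/((5*(7 + 2*(5/2))/2)) + 1349808*(-1/2602771) = 224574/((5*(7 + 5)/2)) - 1349808/2602771 = 224574/(((5/2)*12)) - 1349808/2602771 = 224574/30 - 1349808/2602771 = 224574*(1/30) - 1349808/2602771 = 37429/5 - 1349808/2602771 = 97412366719/13013855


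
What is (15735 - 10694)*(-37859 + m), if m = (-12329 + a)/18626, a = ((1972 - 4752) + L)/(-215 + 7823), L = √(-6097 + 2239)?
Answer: -6761196226414361/35426652 + 5041*I*√3858/141706608 ≈ -1.9085e+8 + 0.0022096*I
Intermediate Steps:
L = I*√3858 (L = √(-3858) = I*√3858 ≈ 62.113*I)
a = -695/1902 + I*√3858/7608 (a = ((1972 - 4752) + I*√3858)/(-215 + 7823) = (-2780 + I*√3858)/7608 = (-2780 + I*√3858)*(1/7608) = -695/1902 + I*√3858/7608 ≈ -0.3654 + 0.0081641*I)
m = -23450453/35426652 + I*√3858/141706608 (m = (-12329 + (-695/1902 + I*√3858/7608))/18626 = (-23450453/1902 + I*√3858/7608)*(1/18626) = -23450453/35426652 + I*√3858/141706608 ≈ -0.66194 + 4.3832e-7*I)
(15735 - 10694)*(-37859 + m) = (15735 - 10694)*(-37859 + (-23450453/35426652 + I*√3858/141706608)) = 5041*(-1341241068521/35426652 + I*√3858/141706608) = -6761196226414361/35426652 + 5041*I*√3858/141706608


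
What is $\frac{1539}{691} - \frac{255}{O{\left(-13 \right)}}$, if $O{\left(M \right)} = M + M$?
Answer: $\frac{216219}{17966} \approx 12.035$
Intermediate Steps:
$O{\left(M \right)} = 2 M$
$\frac{1539}{691} - \frac{255}{O{\left(-13 \right)}} = \frac{1539}{691} - \frac{255}{2 \left(-13\right)} = 1539 \cdot \frac{1}{691} - \frac{255}{-26} = \frac{1539}{691} - - \frac{255}{26} = \frac{1539}{691} + \frac{255}{26} = \frac{216219}{17966}$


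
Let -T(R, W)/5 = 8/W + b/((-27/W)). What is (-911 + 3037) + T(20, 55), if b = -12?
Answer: 198302/99 ≈ 2003.1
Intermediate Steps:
T(R, W) = -40/W - 20*W/9 (T(R, W) = -5*(8/W - 12*(-W/27)) = -5*(8/W - (-4)*W/9) = -5*(8/W + 4*W/9) = -40/W - 20*W/9)
(-911 + 3037) + T(20, 55) = (-911 + 3037) + (-40/55 - 20/9*55) = 2126 + (-40*1/55 - 1100/9) = 2126 + (-8/11 - 1100/9) = 2126 - 12172/99 = 198302/99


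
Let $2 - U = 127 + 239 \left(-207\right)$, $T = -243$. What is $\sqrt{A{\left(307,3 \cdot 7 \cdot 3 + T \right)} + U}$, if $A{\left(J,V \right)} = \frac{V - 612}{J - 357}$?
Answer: $\frac{4 \sqrt{77131}}{5} \approx 222.18$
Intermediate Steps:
$A{\left(J,V \right)} = \frac{-612 + V}{-357 + J}$
$U = 49348$ ($U = 2 - \left(127 + 239 \left(-207\right)\right) = 2 - \left(127 - 49473\right) = 2 - -49346 = 2 + 49346 = 49348$)
$\sqrt{A{\left(307,3 \cdot 7 \cdot 3 + T \right)} + U} = \sqrt{\frac{-612 - \left(243 - 3 \cdot 7 \cdot 3\right)}{-357 + 307} + 49348} = \sqrt{\frac{-612 + \left(21 \cdot 3 - 243\right)}{-50} + 49348} = \sqrt{- \frac{-612 + \left(63 - 243\right)}{50} + 49348} = \sqrt{- \frac{-612 - 180}{50} + 49348} = \sqrt{\left(- \frac{1}{50}\right) \left(-792\right) + 49348} = \sqrt{\frac{396}{25} + 49348} = \sqrt{\frac{1234096}{25}} = \frac{4 \sqrt{77131}}{5}$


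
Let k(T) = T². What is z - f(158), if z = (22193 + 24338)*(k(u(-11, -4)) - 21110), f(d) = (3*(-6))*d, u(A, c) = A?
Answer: -976636315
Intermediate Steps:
f(d) = -18*d
z = -976639159 (z = (22193 + 24338)*((-11)² - 21110) = 46531*(121 - 21110) = 46531*(-20989) = -976639159)
z - f(158) = -976639159 - (-18)*158 = -976639159 - 1*(-2844) = -976639159 + 2844 = -976636315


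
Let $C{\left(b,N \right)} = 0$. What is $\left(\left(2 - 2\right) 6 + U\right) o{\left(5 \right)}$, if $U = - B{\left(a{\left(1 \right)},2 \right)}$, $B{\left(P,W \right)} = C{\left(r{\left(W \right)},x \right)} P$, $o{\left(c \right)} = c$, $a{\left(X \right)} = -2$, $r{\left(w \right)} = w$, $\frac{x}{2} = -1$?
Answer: $0$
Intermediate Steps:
$x = -2$ ($x = 2 \left(-1\right) = -2$)
$B{\left(P,W \right)} = 0$ ($B{\left(P,W \right)} = 0 P = 0$)
$U = 0$ ($U = \left(-1\right) 0 = 0$)
$\left(\left(2 - 2\right) 6 + U\right) o{\left(5 \right)} = \left(\left(2 - 2\right) 6 + 0\right) 5 = \left(0 \cdot 6 + 0\right) 5 = \left(0 + 0\right) 5 = 0 \cdot 5 = 0$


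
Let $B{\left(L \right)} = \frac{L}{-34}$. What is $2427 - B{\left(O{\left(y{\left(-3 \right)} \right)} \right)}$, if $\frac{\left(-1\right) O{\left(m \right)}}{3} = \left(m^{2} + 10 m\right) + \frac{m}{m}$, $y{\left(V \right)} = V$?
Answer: $\frac{41289}{17} \approx 2428.8$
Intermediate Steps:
$O{\left(m \right)} = -3 - 30 m - 3 m^{2}$ ($O{\left(m \right)} = - 3 \left(\left(m^{2} + 10 m\right) + \frac{m}{m}\right) = - 3 \left(\left(m^{2} + 10 m\right) + 1\right) = - 3 \left(1 + m^{2} + 10 m\right) = -3 - 30 m - 3 m^{2}$)
$B{\left(L \right)} = - \frac{L}{34}$ ($B{\left(L \right)} = L \left(- \frac{1}{34}\right) = - \frac{L}{34}$)
$2427 - B{\left(O{\left(y{\left(-3 \right)} \right)} \right)} = 2427 - - \frac{-3 - -90 - 3 \left(-3\right)^{2}}{34} = 2427 - - \frac{-3 + 90 - 27}{34} = 2427 - \left(- \frac{1}{34}\right) 60 = 2427 - - \frac{30}{17} = 2427 + \frac{30}{17} = \frac{41289}{17}$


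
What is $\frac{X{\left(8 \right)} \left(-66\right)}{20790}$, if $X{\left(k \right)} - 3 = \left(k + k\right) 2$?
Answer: $- \frac{1}{9} \approx -0.11111$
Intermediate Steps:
$X{\left(k \right)} = 3 + 4 k$ ($X{\left(k \right)} = 3 + \left(k + k\right) 2 = 3 + 2 k 2 = 3 + 4 k$)
$\frac{X{\left(8 \right)} \left(-66\right)}{20790} = \frac{\left(3 + 4 \cdot 8\right) \left(-66\right)}{20790} = \left(3 + 32\right) \left(-66\right) \frac{1}{20790} = 35 \left(-66\right) \frac{1}{20790} = \left(-2310\right) \frac{1}{20790} = - \frac{1}{9}$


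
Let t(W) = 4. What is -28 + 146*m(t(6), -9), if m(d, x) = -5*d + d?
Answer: -2364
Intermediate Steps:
m(d, x) = -4*d
-28 + 146*m(t(6), -9) = -28 + 146*(-4*4) = -28 + 146*(-16) = -28 - 2336 = -2364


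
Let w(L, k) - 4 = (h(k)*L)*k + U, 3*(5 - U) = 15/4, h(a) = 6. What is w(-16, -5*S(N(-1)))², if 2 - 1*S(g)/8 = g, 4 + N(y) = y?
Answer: 11567217601/16 ≈ 7.2295e+8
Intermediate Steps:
N(y) = -4 + y
U = 15/4 (U = 5 - 5/4 = 15/4 ≈ 3.7500)
S(g) = 16 - 8*g
w(L, k) = 31/4 + 6*L*k (w(L, k) = 4 + ((6*L)*k + 15/4) = 4 + (6*L*k + 15/4) = 4 + (15/4 + 6*L*k) = 31/4 + 6*L*k)
w(-16, -5*S(N(-1)))² = (31/4 + 6*(-16)*(-5*(16 - 8*(-4 - 1))))² = (31/4 + 6*(-16)*(-5*(16 - 8*(-5))))² = (31/4 + 6*(-16)*(-5*(16 + 40)))² = (31/4 + 6*(-16)*(-5*56))² = (31/4 + 6*(-16)*(-280))² = (31/4 + 26880)² = (107551/4)² = 11567217601/16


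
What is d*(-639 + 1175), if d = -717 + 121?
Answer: -319456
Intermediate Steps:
d = -596
d*(-639 + 1175) = -596*(-639 + 1175) = -596*536 = -319456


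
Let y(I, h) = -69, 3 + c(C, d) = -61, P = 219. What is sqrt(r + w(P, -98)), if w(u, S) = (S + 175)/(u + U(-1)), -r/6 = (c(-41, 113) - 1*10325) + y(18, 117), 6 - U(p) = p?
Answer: 5*sqrt(128197370)/226 ≈ 250.50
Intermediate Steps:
c(C, d) = -64 (c(C, d) = -3 - 61 = -64)
U(p) = 6 - p
r = 62748 (r = -6*((-64 - 1*10325) - 69) = -6*((-64 - 10325) - 69) = -6*(-10389 - 69) = -6*(-10458) = 62748)
w(u, S) = (175 + S)/(7 + u) (w(u, S) = (S + 175)/(u + (6 - 1*(-1))) = (175 + S)/(u + (6 + 1)) = (175 + S)/(u + 7) = (175 + S)/(7 + u))
sqrt(r + w(P, -98)) = sqrt(62748 + (175 - 98)/(7 + 219)) = sqrt(62748 + 77/226) = sqrt(14181125/226) = 5*sqrt(128197370)/226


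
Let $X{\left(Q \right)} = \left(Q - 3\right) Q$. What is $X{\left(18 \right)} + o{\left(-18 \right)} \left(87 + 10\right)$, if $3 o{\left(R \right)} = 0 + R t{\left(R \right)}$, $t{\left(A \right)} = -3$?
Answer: $2016$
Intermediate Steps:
$X{\left(Q \right)} = Q \left(-3 + Q\right)$ ($X{\left(Q \right)} = \left(-3 + Q\right) Q = Q \left(-3 + Q\right)$)
$o{\left(R \right)} = - R$ ($o{\left(R \right)} = \frac{0 + R \left(-3\right)}{3} = \frac{0 - 3 R}{3} = \frac{\left(-3\right) R}{3} = - R$)
$X{\left(18 \right)} + o{\left(-18 \right)} \left(87 + 10\right) = 18 \left(-3 + 18\right) + \left(-1\right) \left(-18\right) \left(87 + 10\right) = 18 \cdot 15 + 18 \cdot 97 = 270 + 1746 = 2016$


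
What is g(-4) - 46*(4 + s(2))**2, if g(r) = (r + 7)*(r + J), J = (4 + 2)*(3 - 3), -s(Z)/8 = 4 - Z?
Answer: -6636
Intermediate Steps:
s(Z) = -32 + 8*Z (s(Z) = -8*(4 - Z) = -32 + 8*Z)
J = 0 (J = 6*0 = 0)
g(r) = r*(7 + r) (g(r) = (r + 7)*(r + 0) = (7 + r)*r = r*(7 + r))
g(-4) - 46*(4 + s(2))**2 = -4*(7 - 4) - 46*(4 + (-32 + 8*2))**2 = -4*3 - 46*(4 + (-32 + 16))**2 = -12 - 46*(4 - 16)**2 = -12 - 46*(-12)**2 = -12 - 46*144 = -12 - 6624 = -6636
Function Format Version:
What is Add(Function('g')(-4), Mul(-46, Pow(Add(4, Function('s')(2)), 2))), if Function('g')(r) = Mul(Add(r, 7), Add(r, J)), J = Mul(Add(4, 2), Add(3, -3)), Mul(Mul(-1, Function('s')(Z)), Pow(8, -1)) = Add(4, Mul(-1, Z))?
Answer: -6636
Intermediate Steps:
Function('s')(Z) = Add(-32, Mul(8, Z)) (Function('s')(Z) = Mul(-8, Add(4, Mul(-1, Z))) = Add(-32, Mul(8, Z)))
J = 0 (J = Mul(6, 0) = 0)
Function('g')(r) = Mul(r, Add(7, r)) (Function('g')(r) = Mul(Add(r, 7), Add(r, 0)) = Mul(Add(7, r), r) = Mul(r, Add(7, r)))
Add(Function('g')(-4), Mul(-46, Pow(Add(4, Function('s')(2)), 2))) = Add(Mul(-4, Add(7, -4)), Mul(-46, Pow(Add(4, Add(-32, Mul(8, 2))), 2))) = Add(Mul(-4, 3), Mul(-46, Pow(Add(4, Add(-32, 16)), 2))) = Add(-12, Mul(-46, Pow(Add(4, -16), 2))) = Add(-12, Mul(-46, Pow(-12, 2))) = Add(-12, Mul(-46, 144)) = Add(-12, -6624) = -6636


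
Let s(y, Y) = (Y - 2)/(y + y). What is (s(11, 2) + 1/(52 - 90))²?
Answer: 1/1444 ≈ 0.00069252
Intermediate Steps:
s(y, Y) = (-2 + Y)/(2*y) (s(y, Y) = (-2 + Y)/((2*y)) = (-2 + Y)*(1/(2*y)) = (-2 + Y)/(2*y))
(s(11, 2) + 1/(52 - 90))² = ((½)*(-2 + 2)/11 + 1/(52 - 90))² = ((½)*(1/11)*0 + 1/(-38))² = (0 - 1/38)² = (-1/38)² = 1/1444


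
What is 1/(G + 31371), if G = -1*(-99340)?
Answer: 1/130711 ≈ 7.6505e-6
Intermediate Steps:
G = 99340
1/(G + 31371) = 1/(99340 + 31371) = 1/130711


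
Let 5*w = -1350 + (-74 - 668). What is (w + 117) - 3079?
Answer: -16902/5 ≈ -3380.4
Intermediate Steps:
w = -2092/5 (w = (-1350 + (-74 - 668))/5 = (-1350 - 742)/5 = (1/5)*(-2092) = -2092/5 ≈ -418.40)
(w + 117) - 3079 = (-2092/5 + 117) - 3079 = -1507/5 - 3079 = -16902/5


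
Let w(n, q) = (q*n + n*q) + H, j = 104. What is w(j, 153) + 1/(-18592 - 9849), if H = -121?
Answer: 901665022/28441 ≈ 31703.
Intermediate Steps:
w(n, q) = -121 + 2*n*q (w(n, q) = (q*n + n*q) - 121 = (n*q + n*q) - 121 = 2*n*q - 121 = -121 + 2*n*q)
w(j, 153) + 1/(-18592 - 9849) = (-121 + 2*104*153) + 1/(-18592 - 9849) = (-121 + 31824) + 1/(-28441) = 31703 - 1/28441 = 901665022/28441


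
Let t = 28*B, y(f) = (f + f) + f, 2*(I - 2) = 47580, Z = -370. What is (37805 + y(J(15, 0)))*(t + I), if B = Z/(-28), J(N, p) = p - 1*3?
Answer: 913226952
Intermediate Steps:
J(N, p) = -3 + p (J(N, p) = p - 3 = -3 + p)
I = 23792 (I = 2 + (½)*47580 = 2 + 23790 = 23792)
B = 185/14 (B = -370/(-28) = -370*(-1/28) = 185/14 ≈ 13.214)
y(f) = 3*f (y(f) = 2*f + f = 3*f)
t = 370 (t = 28*(185/14) = 370)
(37805 + y(J(15, 0)))*(t + I) = (37805 + 3*(-3 + 0))*(370 + 23792) = (37805 + 3*(-3))*24162 = (37805 - 9)*24162 = 37796*24162 = 913226952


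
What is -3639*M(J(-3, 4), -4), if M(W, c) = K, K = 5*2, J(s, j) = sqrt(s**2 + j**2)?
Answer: -36390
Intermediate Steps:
J(s, j) = sqrt(j**2 + s**2)
K = 10
M(W, c) = 10
-3639*M(J(-3, 4), -4) = -3639*10 = -36390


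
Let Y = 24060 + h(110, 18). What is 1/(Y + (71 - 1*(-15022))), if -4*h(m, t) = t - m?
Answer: 1/39176 ≈ 2.5526e-5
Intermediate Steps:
h(m, t) = -t/4 + m/4 (h(m, t) = -(t - m)/4 = -t/4 + m/4)
Y = 24083 (Y = 24060 + (-1/4*18 + (1/4)*110) = 24060 + (-9/2 + 55/2) = 24060 + 23 = 24083)
1/(Y + (71 - 1*(-15022))) = 1/(24083 + (71 - 1*(-15022))) = 1/(24083 + (71 + 15022)) = 1/(24083 + 15093) = 1/39176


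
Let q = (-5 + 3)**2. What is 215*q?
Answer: 860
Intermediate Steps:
q = 4 (q = (-2)**2 = 4)
215*q = 215*4 = 860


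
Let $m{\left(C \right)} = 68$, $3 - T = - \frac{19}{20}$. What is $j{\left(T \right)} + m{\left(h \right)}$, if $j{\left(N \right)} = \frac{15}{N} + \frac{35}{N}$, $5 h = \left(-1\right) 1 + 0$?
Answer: $\frac{6372}{79} \approx 80.658$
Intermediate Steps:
$h = - \frac{1}{5}$ ($h = \frac{\left(-1\right) 1 + 0}{5} = \frac{-1 + 0}{5} = \frac{1}{5} \left(-1\right) = - \frac{1}{5} \approx -0.2$)
$T = \frac{79}{20}$ ($T = 3 - - \frac{19}{20} = 3 + \frac{19}{20} = \frac{79}{20} \approx 3.95$)
$j{\left(N \right)} = \frac{50}{N}$
$j{\left(T \right)} + m{\left(h \right)} = \frac{50}{\frac{79}{20}} + 68 = 50 \cdot \frac{20}{79} + 68 = \frac{1000}{79} + 68 = \frac{6372}{79}$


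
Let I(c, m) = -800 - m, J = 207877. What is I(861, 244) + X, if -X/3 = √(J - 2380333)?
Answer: -1044 - 18*I*√60346 ≈ -1044.0 - 4421.8*I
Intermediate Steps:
X = -18*I*√60346 (X = -3*√(207877 - 2380333) = -18*I*√60346 ≈ -4421.8*I)
I(861, 244) + X = (-800 - 1*244) - 18*I*√60346 = (-800 - 244) - 18*I*√60346 = -1044 - 18*I*√60346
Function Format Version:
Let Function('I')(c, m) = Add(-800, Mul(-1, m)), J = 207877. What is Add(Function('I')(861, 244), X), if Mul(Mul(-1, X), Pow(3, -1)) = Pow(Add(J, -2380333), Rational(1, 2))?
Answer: Add(-1044, Mul(-18, I, Pow(60346, Rational(1, 2)))) ≈ Add(-1044.0, Mul(-4421.8, I))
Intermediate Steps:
X = Mul(-18, I, Pow(60346, Rational(1, 2))) (X = Mul(-3, Pow(Add(207877, -2380333), Rational(1, 2))) = Mul(-3, Pow(-2172456, Rational(1, 2))) = Mul(-3, Mul(6, I, Pow(60346, Rational(1, 2)))) = Mul(-18, I, Pow(60346, Rational(1, 2))) ≈ Mul(-4421.8, I))
Add(Function('I')(861, 244), X) = Add(Add(-800, Mul(-1, 244)), Mul(-18, I, Pow(60346, Rational(1, 2)))) = Add(Add(-800, -244), Mul(-18, I, Pow(60346, Rational(1, 2)))) = Add(-1044, Mul(-18, I, Pow(60346, Rational(1, 2))))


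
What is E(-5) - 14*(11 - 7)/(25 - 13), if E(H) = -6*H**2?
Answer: -464/3 ≈ -154.67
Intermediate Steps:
E(-5) - 14*(11 - 7)/(25 - 13) = -6*(-5)**2 - 14*(11 - 7)/(25 - 13) = -6*25 - 56/12 = -150 - 56/12 = -150 - 14*1/3 = -150 - 14/3 = -464/3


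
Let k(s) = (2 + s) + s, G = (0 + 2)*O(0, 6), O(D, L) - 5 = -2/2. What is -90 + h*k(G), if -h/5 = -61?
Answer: 5400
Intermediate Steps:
O(D, L) = 4 (O(D, L) = 5 - 2/2 = 5 - 2*½ = 5 - 1 = 4)
h = 305 (h = -5*(-61) = 305)
G = 8 (G = (0 + 2)*4 = 2*4 = 8)
k(s) = 2 + 2*s
-90 + h*k(G) = -90 + 305*(2 + 2*8) = -90 + 305*(2 + 16) = -90 + 305*18 = -90 + 5490 = 5400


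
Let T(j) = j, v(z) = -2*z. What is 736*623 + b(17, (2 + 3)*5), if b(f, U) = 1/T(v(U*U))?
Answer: 573159999/1250 ≈ 4.5853e+5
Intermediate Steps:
b(f, U) = -1/(2*U²) (b(f, U) = 1/(-2*U*U) = 1/(-2*U²) = -1/(2*U²))
736*623 + b(17, (2 + 3)*5) = 736*623 - 1/(25*(2 + 3)²)/2 = 458528 - 1/(2*(5*5)²) = 458528 - ½/25² = 458528 - ½*1/625 = 458528 - 1/1250 = 573159999/1250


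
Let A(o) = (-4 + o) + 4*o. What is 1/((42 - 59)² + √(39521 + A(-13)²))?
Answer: 289/39239 - √44282/39239 ≈ 0.0020023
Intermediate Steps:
A(o) = -4 + 5*o
1/((42 - 59)² + √(39521 + A(-13)²)) = 1/((42 - 59)² + √(39521 + (-4 + 5*(-13))²)) = 1/((-17)² + √(39521 + (-4 - 65)²)) = 1/(289 + √(39521 + (-69)²)) = 1/(289 + √(39521 + 4761)) = 1/(289 + √44282)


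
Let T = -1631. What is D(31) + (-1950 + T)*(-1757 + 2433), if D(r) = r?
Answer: -2420725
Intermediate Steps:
D(31) + (-1950 + T)*(-1757 + 2433) = 31 + (-1950 - 1631)*(-1757 + 2433) = 31 - 3581*676 = 31 - 2420756 = -2420725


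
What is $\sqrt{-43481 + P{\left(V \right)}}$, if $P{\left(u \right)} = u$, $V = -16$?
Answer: $9 i \sqrt{537} \approx 208.56 i$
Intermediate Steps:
$\sqrt{-43481 + P{\left(V \right)}} = \sqrt{-43481 - 16} = \sqrt{-43497} = 9 i \sqrt{537}$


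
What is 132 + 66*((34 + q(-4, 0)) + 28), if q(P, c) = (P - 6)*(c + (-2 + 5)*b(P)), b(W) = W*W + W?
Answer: -19536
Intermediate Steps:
b(W) = W + W² (b(W) = W² + W = W + W²)
q(P, c) = (-6 + P)*(c + 3*P*(1 + P)) (q(P, c) = (P - 6)*(c + (-2 + 5)*(P*(1 + P))) = (-6 + P)*(c + 3*(P*(1 + P))) = (-6 + P)*(c + 3*P*(1 + P)))
132 + 66*((34 + q(-4, 0)) + 28) = 132 + 66*((34 + (-18*(-4) - 15*(-4)² - 6*0 + 3*(-4)³ - 4*0)) + 28) = 132 + 66*((34 + (72 - 15*16 + 0 + 3*(-64) + 0)) + 28) = 132 + 66*((34 + (72 - 240 + 0 - 192 + 0)) + 28) = 132 + 66*((34 - 360) + 28) = 132 + 66*(-326 + 28) = 132 + 66*(-298) = 132 - 19668 = -19536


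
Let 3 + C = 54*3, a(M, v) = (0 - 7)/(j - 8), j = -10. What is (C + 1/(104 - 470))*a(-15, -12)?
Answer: 407351/6588 ≈ 61.832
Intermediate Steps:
a(M, v) = 7/18 (a(M, v) = (0 - 7)/(-10 - 8) = -7/(-18) = -7*(-1/18) = 7/18)
C = 159 (C = -3 + 54*3 = -3 + 162 = 159)
(C + 1/(104 - 470))*a(-15, -12) = (159 + 1/(104 - 470))*(7/18) = (159 + 1/(-366))*(7/18) = (159 - 1/366)*(7/18) = (58193/366)*(7/18) = 407351/6588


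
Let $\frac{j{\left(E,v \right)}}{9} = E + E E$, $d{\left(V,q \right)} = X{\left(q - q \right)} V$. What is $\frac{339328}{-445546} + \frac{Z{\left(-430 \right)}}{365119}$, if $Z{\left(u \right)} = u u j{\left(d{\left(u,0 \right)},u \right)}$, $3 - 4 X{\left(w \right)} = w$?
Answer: $\frac{38437220070933859}{81338654987} \approx 4.7256 \cdot 10^{5}$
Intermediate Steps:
$X{\left(w \right)} = \frac{3}{4} - \frac{w}{4}$
$d{\left(V,q \right)} = \frac{3 V}{4}$ ($d{\left(V,q \right)} = \left(\frac{3}{4} - \frac{q - q}{4}\right) V = \left(\frac{3}{4} - 0\right) V = \left(\frac{3}{4} + 0\right) V = \frac{3 V}{4}$)
$j{\left(E,v \right)} = 9 E + 9 E^{2}$ ($j{\left(E,v \right)} = 9 \left(E + E E\right) = 9 \left(E + E^{2}\right) = 9 E + 9 E^{2}$)
$Z{\left(u \right)} = \frac{27 u^{3} \left(1 + \frac{3 u}{4}\right)}{4}$ ($Z{\left(u \right)} = u u 9 \frac{3 u}{4} \left(1 + \frac{3 u}{4}\right) = u^{2} \frac{27 u \left(1 + \frac{3 u}{4}\right)}{4} = \frac{27 u^{3} \left(1 + \frac{3 u}{4}\right)}{4}$)
$\frac{339328}{-445546} + \frac{Z{\left(-430 \right)}}{365119} = \frac{339328}{-445546} + \frac{\frac{27}{16} \left(-430\right)^{3} \left(4 + 3 \left(-430\right)\right)}{365119} = 339328 \left(- \frac{1}{445546}\right) + \frac{27}{16} \left(-79507000\right) \left(4 - 1290\right) \frac{1}{365119} = - \frac{169664}{222773} + \frac{27}{16} \left(-79507000\right) \left(-1286\right) \frac{1}{365119} = - \frac{169664}{222773} + 172540128375 \cdot \frac{1}{365119} = - \frac{169664}{222773} + \frac{172540128375}{365119} = \frac{38437220070933859}{81338654987}$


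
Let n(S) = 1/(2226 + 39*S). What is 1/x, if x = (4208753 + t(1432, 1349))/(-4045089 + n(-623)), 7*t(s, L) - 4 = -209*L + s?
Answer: -44639579660/46003477599 ≈ -0.97035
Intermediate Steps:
t(s, L) = 4/7 - 209*L/7 + s/7 (t(s, L) = 4/7 + (-209*L + s)/7 = 4/7 + (s - 209*L)/7 = 4/7 + (-209*L/7 + s/7) = 4/7 - 209*L/7 + s/7)
x = -46003477599/44639579660 (x = (4208753 + (4/7 - 209/7*1349 + (1/7)*1432))/(-4045089 + 1/(3*(742 + 13*(-623)))) = (4208753 + (4/7 - 281941/7 + 1432/7))/(-4045089 + 1/(3*(742 - 8099))) = (4208753 - 280505/7)/(-4045089 + (1/3)/(-7357)) = 29180766/(7*(-4045089 + (1/3)*(-1/7357))) = 29180766/(7*(-4045089 - 1/22071)) = 29180766/(7*(-89279159320/22071)) = (29180766/7)*(-22071/89279159320) = -46003477599/44639579660 ≈ -1.0306)
1/x = 1/(-46003477599/44639579660) = -44639579660/46003477599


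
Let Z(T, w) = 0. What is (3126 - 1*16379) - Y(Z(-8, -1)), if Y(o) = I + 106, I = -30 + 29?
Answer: -13358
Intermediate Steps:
I = -1
Y(o) = 105 (Y(o) = -1 + 106 = 105)
(3126 - 1*16379) - Y(Z(-8, -1)) = (3126 - 1*16379) - 1*105 = (3126 - 16379) - 105 = -13253 - 105 = -13358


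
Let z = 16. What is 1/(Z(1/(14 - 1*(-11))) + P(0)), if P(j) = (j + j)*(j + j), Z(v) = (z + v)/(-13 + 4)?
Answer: -225/401 ≈ -0.56110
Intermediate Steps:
Z(v) = -16/9 - v/9 (Z(v) = (16 + v)/(-13 + 4) = (16 + v)/(-9) = (16 + v)*(-1/9) = -16/9 - v/9)
P(j) = 4*j**2 (P(j) = (2*j)*(2*j) = 4*j**2)
1/(Z(1/(14 - 1*(-11))) + P(0)) = 1/((-16/9 - 1/(9*(14 - 1*(-11)))) + 4*0**2) = 1/((-16/9 - 1/(9*(14 + 11))) + 4*0) = 1/((-16/9 - 1/9/25) + 0) = 1/((-16/9 - 1/9*1/25) + 0) = 1/((-16/9 - 1/225) + 0) = 1/(-401/225 + 0) = 1/(-401/225) = -225/401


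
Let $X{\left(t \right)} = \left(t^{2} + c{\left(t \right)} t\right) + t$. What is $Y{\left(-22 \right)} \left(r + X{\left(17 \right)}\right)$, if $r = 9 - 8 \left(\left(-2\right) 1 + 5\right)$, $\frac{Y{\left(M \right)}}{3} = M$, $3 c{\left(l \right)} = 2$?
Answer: $-19954$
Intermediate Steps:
$c{\left(l \right)} = \frac{2}{3}$ ($c{\left(l \right)} = \frac{1}{3} \cdot 2 = \frac{2}{3}$)
$Y{\left(M \right)} = 3 M$
$X{\left(t \right)} = t^{2} + \frac{5 t}{3}$ ($X{\left(t \right)} = \left(t^{2} + \frac{2 t}{3}\right) + t = t^{2} + \frac{5 t}{3}$)
$r = -15$ ($r = 9 - 8 \left(-2 + 5\right) = 9 - 24 = -15$)
$Y{\left(-22 \right)} \left(r + X{\left(17 \right)}\right) = 3 \left(-22\right) \left(-15 + \frac{1}{3} \cdot 17 \left(5 + 3 \cdot 17\right)\right) = - 66 \left(-15 + \frac{1}{3} \cdot 17 \left(5 + 51\right)\right) = - 66 \left(-15 + \frac{1}{3} \cdot 17 \cdot 56\right) = - 66 \left(-15 + \frac{952}{3}\right) = \left(-66\right) \frac{907}{3} = -19954$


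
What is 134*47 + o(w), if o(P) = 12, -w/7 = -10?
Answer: 6310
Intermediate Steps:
w = 70 (w = -7*(-10) = 70)
134*47 + o(w) = 134*47 + 12 = 6298 + 12 = 6310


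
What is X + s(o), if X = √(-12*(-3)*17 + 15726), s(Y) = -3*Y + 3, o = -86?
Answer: 261 + √16338 ≈ 388.82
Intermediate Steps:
s(Y) = 3 - 3*Y
X = √16338 (X = √(36*17 + 15726) = √(612 + 15726) = √16338 ≈ 127.82)
X + s(o) = √16338 + (3 - 3*(-86)) = √16338 + (3 + 258) = √16338 + 261 = 261 + √16338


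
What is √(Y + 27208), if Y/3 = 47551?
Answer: √169861 ≈ 412.14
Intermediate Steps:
Y = 142653 (Y = 3*47551 = 142653)
√(Y + 27208) = √(142653 + 27208) = √169861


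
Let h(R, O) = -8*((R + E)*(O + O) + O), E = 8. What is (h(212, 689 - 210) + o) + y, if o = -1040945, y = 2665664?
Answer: -65193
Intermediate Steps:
h(R, O) = -8*O - 16*O*(8 + R) (h(R, O) = -8*((R + 8)*(O + O) + O) = -8*((8 + R)*(2*O) + O) = -8*(2*O*(8 + R) + O) = -8*(O + 2*O*(8 + R)) = -8*O - 16*O*(8 + R))
(h(212, 689 - 210) + o) + y = (-8*(689 - 210)*(17 + 2*212) - 1040945) + 2665664 = (-8*479*(17 + 424) - 1040945) + 2665664 = (-8*479*441 - 1040945) + 2665664 = (-1689912 - 1040945) + 2665664 = -2730857 + 2665664 = -65193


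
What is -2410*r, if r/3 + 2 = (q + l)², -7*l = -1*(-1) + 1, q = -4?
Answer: -5798460/49 ≈ -1.1834e+5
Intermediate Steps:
l = -2/7 (l = -(-1*(-1) + 1)/7 = -(1 + 1)/7 = -⅐*2 = -2/7 ≈ -0.28571)
r = 2406/49 (r = -6 + 3*(-4 - 2/7)² = -6 + 3*(-30/7)² = -6 + 3*(900/49) = -6 + 2700/49 = 2406/49 ≈ 49.102)
-2410*r = -2410*2406/49 = -5798460/49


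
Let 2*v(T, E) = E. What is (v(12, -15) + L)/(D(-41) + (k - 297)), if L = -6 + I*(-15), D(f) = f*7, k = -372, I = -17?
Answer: -483/1912 ≈ -0.25261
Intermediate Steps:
v(T, E) = E/2
D(f) = 7*f
L = 249 (L = -6 - 17*(-15) = -6 + 255 = 249)
(v(12, -15) + L)/(D(-41) + (k - 297)) = ((½)*(-15) + 249)/(7*(-41) + (-372 - 297)) = (-15/2 + 249)/(-287 - 669) = (483/2)/(-956) = (483/2)*(-1/956) = -483/1912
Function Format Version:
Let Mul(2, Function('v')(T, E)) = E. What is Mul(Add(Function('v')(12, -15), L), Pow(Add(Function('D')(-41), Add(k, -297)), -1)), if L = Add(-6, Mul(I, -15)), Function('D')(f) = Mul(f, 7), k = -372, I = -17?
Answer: Rational(-483, 1912) ≈ -0.25261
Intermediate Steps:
Function('v')(T, E) = Mul(Rational(1, 2), E)
Function('D')(f) = Mul(7, f)
L = 249 (L = Add(-6, Mul(-17, -15)) = Add(-6, 255) = 249)
Mul(Add(Function('v')(12, -15), L), Pow(Add(Function('D')(-41), Add(k, -297)), -1)) = Mul(Add(Mul(Rational(1, 2), -15), 249), Pow(Add(Mul(7, -41), Add(-372, -297)), -1)) = Mul(Add(Rational(-15, 2), 249), Pow(Add(-287, -669), -1)) = Mul(Rational(483, 2), Pow(-956, -1)) = Mul(Rational(483, 2), Rational(-1, 956)) = Rational(-483, 1912)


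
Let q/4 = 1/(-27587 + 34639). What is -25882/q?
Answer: -45629966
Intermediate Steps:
q = 1/1763 (q = 4/(-27587 + 34639) = 4/7052 = 4*(1/7052) = 1/1763 ≈ 0.00056721)
-25882/q = -25882/1/1763 = -25882*1763 = -45629966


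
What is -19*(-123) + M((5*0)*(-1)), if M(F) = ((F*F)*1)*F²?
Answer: 2337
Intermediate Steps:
M(F) = F⁴ (M(F) = (F²*1)*F² = F²*F² = F⁴)
-19*(-123) + M((5*0)*(-1)) = -19*(-123) + ((5*0)*(-1))⁴ = 2337 + (0*(-1))⁴ = 2337 + 0⁴ = 2337 + 0 = 2337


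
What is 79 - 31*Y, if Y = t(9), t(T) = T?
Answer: -200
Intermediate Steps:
Y = 9
79 - 31*Y = 79 - 31*9 = 79 - 279 = -200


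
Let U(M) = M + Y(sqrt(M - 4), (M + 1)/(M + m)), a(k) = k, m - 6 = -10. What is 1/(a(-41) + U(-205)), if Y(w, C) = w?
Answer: -246/60725 - I*sqrt(209)/60725 ≈ -0.0040511 - 0.00023807*I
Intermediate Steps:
m = -4 (m = 6 - 10 = -4)
U(M) = M + sqrt(-4 + M) (U(M) = M + sqrt(M - 4) = M + sqrt(-4 + M))
1/(a(-41) + U(-205)) = 1/(-41 + (-205 + sqrt(-4 - 205))) = 1/(-41 + (-205 + sqrt(-209))) = 1/(-41 + (-205 + I*sqrt(209))) = 1/(-246 + I*sqrt(209))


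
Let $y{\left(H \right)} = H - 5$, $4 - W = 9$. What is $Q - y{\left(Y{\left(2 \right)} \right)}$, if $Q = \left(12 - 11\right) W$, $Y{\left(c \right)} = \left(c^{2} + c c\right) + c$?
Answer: $-10$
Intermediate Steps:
$W = -5$ ($W = 4 - 9 = -5$)
$Y{\left(c \right)} = c + 2 c^{2}$ ($Y{\left(c \right)} = \left(c^{2} + c^{2}\right) + c = 2 c^{2} + c = c + 2 c^{2}$)
$y{\left(H \right)} = -5 + H$
$Q = -5$ ($Q = \left(12 - 11\right) \left(-5\right) = 1 \left(-5\right) = -5$)
$Q - y{\left(Y{\left(2 \right)} \right)} = -5 - \left(-5 + 2 \left(1 + 2 \cdot 2\right)\right) = -5 - \left(-5 + 2 \left(1 + 4\right)\right) = -5 - \left(-5 + 2 \cdot 5\right) = -5 - \left(-5 + 10\right) = -5 - 5 = -10$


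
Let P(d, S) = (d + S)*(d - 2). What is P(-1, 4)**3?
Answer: -729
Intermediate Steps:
P(d, S) = (-2 + d)*(S + d) (P(d, S) = (S + d)*(-2 + d) = (-2 + d)*(S + d))
P(-1, 4)**3 = ((-1)**2 - 2*4 - 2*(-1) + 4*(-1))**3 = (1 - 8 + 2 - 4)**3 = (-9)**3 = -729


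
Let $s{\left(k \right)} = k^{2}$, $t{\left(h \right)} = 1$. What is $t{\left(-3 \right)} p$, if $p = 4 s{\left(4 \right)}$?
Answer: $64$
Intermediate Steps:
$p = 64$ ($p = 4 \cdot 4^{2} = 4 \cdot 16 = 64$)
$t{\left(-3 \right)} p = 1 \cdot 64 = 64$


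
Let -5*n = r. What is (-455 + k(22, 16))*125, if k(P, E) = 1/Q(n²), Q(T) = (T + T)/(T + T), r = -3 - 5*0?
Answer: -56750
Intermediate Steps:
r = -3 (r = -3 + 0 = -3)
n = ⅗ (n = -⅕*(-3) = ⅗ ≈ 0.60000)
Q(T) = 1 (Q(T) = (2*T)/((2*T)) = (2*T)*(1/(2*T)) = 1)
k(P, E) = 1 (k(P, E) = 1/1 = 1)
(-455 + k(22, 16))*125 = (-455 + 1)*125 = -454*125 = -56750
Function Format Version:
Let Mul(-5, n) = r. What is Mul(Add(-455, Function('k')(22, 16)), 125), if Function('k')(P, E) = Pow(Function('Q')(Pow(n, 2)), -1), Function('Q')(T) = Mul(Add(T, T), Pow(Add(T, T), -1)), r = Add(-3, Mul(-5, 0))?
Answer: -56750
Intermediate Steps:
r = -3 (r = Add(-3, 0) = -3)
n = Rational(3, 5) (n = Mul(Rational(-1, 5), -3) = Rational(3, 5) ≈ 0.60000)
Function('Q')(T) = 1 (Function('Q')(T) = Mul(Mul(2, T), Pow(Mul(2, T), -1)) = Mul(Mul(2, T), Mul(Rational(1, 2), Pow(T, -1))) = 1)
Function('k')(P, E) = 1 (Function('k')(P, E) = Pow(1, -1) = 1)
Mul(Add(-455, Function('k')(22, 16)), 125) = Mul(Add(-455, 1), 125) = Mul(-454, 125) = -56750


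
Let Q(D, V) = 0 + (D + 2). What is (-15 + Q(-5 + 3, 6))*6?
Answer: -90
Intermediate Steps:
Q(D, V) = 2 + D (Q(D, V) = 0 + (2 + D) = 2 + D)
(-15 + Q(-5 + 3, 6))*6 = (-15 + (2 + (-5 + 3)))*6 = (-15 + (2 - 2))*6 = (-15 + 0)*6 = -15*6 = -90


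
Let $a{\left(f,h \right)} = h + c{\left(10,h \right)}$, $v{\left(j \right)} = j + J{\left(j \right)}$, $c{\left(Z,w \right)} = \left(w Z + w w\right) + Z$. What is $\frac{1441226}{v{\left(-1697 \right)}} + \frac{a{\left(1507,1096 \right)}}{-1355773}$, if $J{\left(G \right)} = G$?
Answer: $- \frac{979046588403}{2300746781} \approx -425.53$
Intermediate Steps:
$c{\left(Z,w \right)} = Z + w^{2} + Z w$ ($c{\left(Z,w \right)} = \left(Z w + w^{2}\right) + Z = \left(w^{2} + Z w\right) + Z = Z + w^{2} + Z w$)
$v{\left(j \right)} = 2 j$ ($v{\left(j \right)} = j + j = 2 j$)
$a{\left(f,h \right)} = 10 + h^{2} + 11 h$ ($a{\left(f,h \right)} = h + \left(10 + h^{2} + 10 h\right) = 10 + h^{2} + 11 h$)
$\frac{1441226}{v{\left(-1697 \right)}} + \frac{a{\left(1507,1096 \right)}}{-1355773} = \frac{1441226}{2 \left(-1697\right)} + \frac{10 + 1096^{2} + 11 \cdot 1096}{-1355773} = \frac{1441226}{-3394} + \left(10 + 1201216 + 12056\right) \left(- \frac{1}{1355773}\right) = 1441226 \left(- \frac{1}{3394}\right) + 1213282 \left(- \frac{1}{1355773}\right) = - \frac{720613}{1697} - \frac{1213282}{1355773} = - \frac{979046588403}{2300746781}$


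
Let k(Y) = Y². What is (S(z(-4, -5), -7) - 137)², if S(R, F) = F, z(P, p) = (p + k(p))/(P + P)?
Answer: 20736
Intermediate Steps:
z(P, p) = (p + p²)/(2*P) (z(P, p) = (p + p²)/(P + P) = (p + p²)/((2*P)) = (p + p²)*(1/(2*P)) = (p + p²)/(2*P))
(S(z(-4, -5), -7) - 137)² = (-7 - 137)² = (-144)² = 20736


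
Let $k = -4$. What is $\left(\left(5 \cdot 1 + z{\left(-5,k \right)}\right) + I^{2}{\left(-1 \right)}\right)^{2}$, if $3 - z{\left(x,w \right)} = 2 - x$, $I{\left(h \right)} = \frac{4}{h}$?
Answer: $289$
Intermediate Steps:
$z{\left(x,w \right)} = 1 + x$ ($z{\left(x,w \right)} = 3 - \left(2 - x\right) = 3 + \left(-2 + x\right) = 1 + x$)
$\left(\left(5 \cdot 1 + z{\left(-5,k \right)}\right) + I^{2}{\left(-1 \right)}\right)^{2} = \left(\left(5 \cdot 1 + \left(1 - 5\right)\right) + \left(\frac{4}{-1}\right)^{2}\right)^{2} = \left(\left(5 - 4\right) + \left(4 \left(-1\right)\right)^{2}\right)^{2} = \left(1 + \left(-4\right)^{2}\right)^{2} = \left(1 + 16\right)^{2} = 17^{2} = 289$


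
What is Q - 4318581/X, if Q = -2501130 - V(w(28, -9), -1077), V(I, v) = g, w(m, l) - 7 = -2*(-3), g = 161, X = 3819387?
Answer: -3184467549066/1273129 ≈ -2.5013e+6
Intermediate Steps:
w(m, l) = 13 (w(m, l) = 7 - 2*(-3) = 7 + 6 = 13)
V(I, v) = 161
Q = -2501291 (Q = -2501130 - 1*161 = -2501130 - 161 = -2501291)
Q - 4318581/X = -2501291 - 4318581/3819387 = -2501291 - 4318581*1/3819387 = -2501291 - 1439527/1273129 = -3184467549066/1273129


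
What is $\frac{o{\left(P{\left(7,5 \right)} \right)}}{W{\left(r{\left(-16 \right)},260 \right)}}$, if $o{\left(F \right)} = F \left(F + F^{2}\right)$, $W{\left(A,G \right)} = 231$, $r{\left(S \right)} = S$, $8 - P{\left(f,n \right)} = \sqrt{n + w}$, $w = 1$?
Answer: $\frac{22}{7} - \frac{214 \sqrt{6}}{231} \approx 0.87363$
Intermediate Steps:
$P{\left(f,n \right)} = 8 - \sqrt{1 + n}$ ($P{\left(f,n \right)} = 8 - \sqrt{n + 1} = 8 - \sqrt{1 + n}$)
$\frac{o{\left(P{\left(7,5 \right)} \right)}}{W{\left(r{\left(-16 \right)},260 \right)}} = \frac{\left(8 - \sqrt{1 + 5}\right)^{2} \left(1 + \left(8 - \sqrt{1 + 5}\right)\right)}{231} = \left(8 - \sqrt{6}\right)^{2} \left(1 + \left(8 - \sqrt{6}\right)\right) \frac{1}{231} = \left(8 - \sqrt{6}\right)^{2} \left(9 - \sqrt{6}\right) \frac{1}{231} = \frac{\left(8 - \sqrt{6}\right)^{2} \left(9 - \sqrt{6}\right)}{231}$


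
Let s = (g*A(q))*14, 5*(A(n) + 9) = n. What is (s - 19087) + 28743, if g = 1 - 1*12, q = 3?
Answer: 54748/5 ≈ 10950.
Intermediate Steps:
g = -11 (g = 1 - 12 = -11)
A(n) = -9 + n/5
s = 6468/5 (s = -11*(-9 + (⅕)*3)*14 = -11*(-9 + ⅗)*14 = -11*(-42/5)*14 = (462/5)*14 = 6468/5 ≈ 1293.6)
(s - 19087) + 28743 = (6468/5 - 19087) + 28743 = -88967/5 + 28743 = 54748/5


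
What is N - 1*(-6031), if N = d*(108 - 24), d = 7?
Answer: 6619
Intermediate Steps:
N = 588 (N = 7*(108 - 24) = 7*84 = 588)
N - 1*(-6031) = 588 - 1*(-6031) = 588 + 6031 = 6619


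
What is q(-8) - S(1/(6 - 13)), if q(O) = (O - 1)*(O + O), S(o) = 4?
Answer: 140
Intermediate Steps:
q(O) = 2*O*(-1 + O) (q(O) = (-1 + O)*(2*O) = 2*O*(-1 + O))
q(-8) - S(1/(6 - 13)) = 2*(-8)*(-1 - 8) - 1*4 = 2*(-8)*(-9) - 4 = 144 - 4 = 140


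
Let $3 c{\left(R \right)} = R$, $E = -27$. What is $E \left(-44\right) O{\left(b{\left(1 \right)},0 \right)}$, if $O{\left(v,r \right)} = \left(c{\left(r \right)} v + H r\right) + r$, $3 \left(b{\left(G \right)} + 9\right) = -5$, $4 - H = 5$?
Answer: $0$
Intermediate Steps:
$c{\left(R \right)} = \frac{R}{3}$
$H = -1$ ($H = 4 - 5 = -1$)
$b{\left(G \right)} = - \frac{32}{3}$ ($b{\left(G \right)} = -9 + \frac{1}{3} \left(-5\right) = -9 - \frac{5}{3} = - \frac{32}{3}$)
$O{\left(v,r \right)} = \frac{r v}{3}$ ($O{\left(v,r \right)} = \left(\frac{r}{3} v - r\right) + r = \left(\frac{r v}{3} - r\right) + r = \left(- r + \frac{r v}{3}\right) + r = \frac{r v}{3}$)
$E \left(-44\right) O{\left(b{\left(1 \right)},0 \right)} = \left(-27\right) \left(-44\right) \frac{1}{3} \cdot 0 \left(- \frac{32}{3}\right) = 1188 \cdot 0 = 0$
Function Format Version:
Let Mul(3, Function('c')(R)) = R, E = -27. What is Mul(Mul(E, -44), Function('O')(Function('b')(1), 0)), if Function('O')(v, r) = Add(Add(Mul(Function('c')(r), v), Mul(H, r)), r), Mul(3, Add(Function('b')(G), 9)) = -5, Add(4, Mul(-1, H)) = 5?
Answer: 0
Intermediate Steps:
Function('c')(R) = Mul(Rational(1, 3), R)
H = -1 (H = Add(4, Mul(-1, 5)) = Add(4, -5) = -1)
Function('b')(G) = Rational(-32, 3) (Function('b')(G) = Add(-9, Mul(Rational(1, 3), -5)) = Add(-9, Rational(-5, 3)) = Rational(-32, 3))
Function('O')(v, r) = Mul(Rational(1, 3), r, v) (Function('O')(v, r) = Add(Add(Mul(Mul(Rational(1, 3), r), v), Mul(-1, r)), r) = Add(Add(Mul(Rational(1, 3), r, v), Mul(-1, r)), r) = Add(Add(Mul(-1, r), Mul(Rational(1, 3), r, v)), r) = Mul(Rational(1, 3), r, v))
Mul(Mul(E, -44), Function('O')(Function('b')(1), 0)) = Mul(Mul(-27, -44), Mul(Rational(1, 3), 0, Rational(-32, 3))) = Mul(1188, 0) = 0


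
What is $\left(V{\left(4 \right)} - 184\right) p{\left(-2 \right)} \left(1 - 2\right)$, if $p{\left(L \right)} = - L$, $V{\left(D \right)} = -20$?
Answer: $408$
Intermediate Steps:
$\left(V{\left(4 \right)} - 184\right) p{\left(-2 \right)} \left(1 - 2\right) = \left(-20 - 184\right) \left(-1\right) \left(-2\right) \left(1 - 2\right) = - 204 \cdot 2 \left(-1\right) = \left(-204\right) \left(-2\right) = 408$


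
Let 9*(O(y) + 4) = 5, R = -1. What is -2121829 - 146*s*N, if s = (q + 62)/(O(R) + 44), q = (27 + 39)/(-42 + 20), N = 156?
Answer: -10774817/5 ≈ -2.1550e+6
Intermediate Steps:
O(y) = -31/9 (O(y) = -4 + (⅑)*5 = -4 + 5/9 = -31/9)
q = -3 (q = 66/(-22) = 66*(-1/22) = -3)
s = 531/365 (s = (-3 + 62)/(-31/9 + 44) = 59/(365/9) = 59*(9/365) = 531/365 ≈ 1.4548)
-2121829 - 146*s*N = -2121829 - 146*(531/365)*156 = -2121829 - 1062*156/5 = -2121829 - 1*165672/5 = -2121829 - 165672/5 = -10774817/5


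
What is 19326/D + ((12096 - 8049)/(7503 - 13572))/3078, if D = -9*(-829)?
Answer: 703678105/271684854 ≈ 2.5901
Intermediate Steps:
D = 7461
19326/D + ((12096 - 8049)/(7503 - 13572))/3078 = 19326/7461 + ((12096 - 8049)/(7503 - 13572))/3078 = 19326*(1/7461) + (4047/(-6069))*(1/3078) = 6442/2487 + (4047*(-1/6069))*(1/3078) = 6442/2487 - 1349/2023*1/3078 = 6442/2487 - 71/327726 = 703678105/271684854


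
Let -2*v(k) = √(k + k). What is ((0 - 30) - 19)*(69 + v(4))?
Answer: -3381 + 49*√2 ≈ -3311.7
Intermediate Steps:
v(k) = -√2*√k/2 (v(k) = -√(k + k)/2 = -√2*√k/2)
((0 - 30) - 19)*(69 + v(4)) = ((0 - 30) - 19)*(69 - √2*√4/2) = (-30 - 19)*(69 - ½*√2*2) = -49*(69 - √2) = -3381 + 49*√2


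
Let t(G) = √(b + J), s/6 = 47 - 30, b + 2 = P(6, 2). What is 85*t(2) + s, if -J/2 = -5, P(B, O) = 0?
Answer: 102 + 170*√2 ≈ 342.42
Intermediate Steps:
J = 10 (J = -2*(-5) = 10)
b = -2 (b = -2 + 0 = -2)
s = 102 (s = 6*(47 - 30) = 6*17 = 102)
t(G) = 2*√2 (t(G) = √(-2 + 10) = √8 = 2*√2)
85*t(2) + s = 85*(2*√2) + 102 = 170*√2 + 102 = 102 + 170*√2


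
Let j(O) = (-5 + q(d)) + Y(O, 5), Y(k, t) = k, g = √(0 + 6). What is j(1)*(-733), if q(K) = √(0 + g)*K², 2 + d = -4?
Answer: 2932 - 26388*6^(¼) ≈ -38367.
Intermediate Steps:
g = √6 ≈ 2.4495
d = -6 (d = -2 - 4 = -6)
q(K) = 6^(¼)*K² (q(K) = √(0 + √6)*K² = √(√6)*K² = 6^(¼)*K²)
j(O) = -5 + O + 36*6^(¼) (j(O) = (-5 + 6^(¼)*(-6)²) + O = (-5 + 6^(¼)*36) + O = (-5 + 36*6^(¼)) + O = -5 + O + 36*6^(¼))
j(1)*(-733) = (-5 + 1 + 36*6^(¼))*(-733) = (-4 + 36*6^(¼))*(-733) = 2932 - 26388*6^(¼)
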